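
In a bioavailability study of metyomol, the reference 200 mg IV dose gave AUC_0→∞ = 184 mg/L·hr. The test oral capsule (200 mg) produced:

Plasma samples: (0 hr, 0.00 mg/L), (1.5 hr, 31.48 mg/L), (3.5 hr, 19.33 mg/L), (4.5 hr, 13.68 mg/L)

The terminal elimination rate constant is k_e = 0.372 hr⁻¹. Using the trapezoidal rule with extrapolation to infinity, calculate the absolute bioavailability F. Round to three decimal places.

F = 0.694

Trapezoidal AUC_0→4.5 (oral capsule):
  [0→1.5]: (0.00+31.48)/2 × 1.5 = 23.61
  [1.5→3.5]: (31.48+19.33)/2 × 2 = 50.81
  [3.5→4.5]: (19.33+13.68)/2 × 1 = 16.505
  Sum = 90.925 mg/L·hr
Tail: C_last/k_e = 13.68/0.372 = 36.774
AUC_0→∞ (oral capsule) = 90.925 + 36.774 = 127.699 mg/L·hr
F = (AUC_ev/D_ev)/(AUC_iv/D_iv) = (127.699/200)/(184/200) = 0.638495/0.92 = 0.6940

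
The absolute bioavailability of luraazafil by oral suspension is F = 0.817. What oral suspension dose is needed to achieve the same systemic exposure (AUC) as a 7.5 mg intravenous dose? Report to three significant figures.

For equal systemic exposure: F × D_ev = D_iv
D_ev = D_iv / F = 7.5 / 0.817 = 9.17993 mg

D_oral = 9.18 mg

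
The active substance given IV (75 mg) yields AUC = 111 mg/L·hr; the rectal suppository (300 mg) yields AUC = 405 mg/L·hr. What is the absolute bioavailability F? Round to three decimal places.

F = 0.912

F = (AUC_ev / D_ev) / (AUC_iv / D_iv)
  = (405/300) / (111/75)
  = 1.35 / 1.48 = 0.9122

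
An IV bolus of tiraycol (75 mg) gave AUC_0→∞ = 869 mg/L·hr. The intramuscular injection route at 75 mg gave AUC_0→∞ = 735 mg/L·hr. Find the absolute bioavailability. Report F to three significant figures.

F = 0.846

F = (AUC_ev / D_ev) / (AUC_iv / D_iv)
  = (735/75) / (869/75)
  = 9.8 / 11.5867 = 0.8458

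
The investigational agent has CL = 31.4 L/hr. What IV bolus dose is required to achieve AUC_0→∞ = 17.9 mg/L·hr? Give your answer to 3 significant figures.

Dose = 562 mg

Dose_iv = CL × AUC_0→∞
     = 31.4 × 17.9 = 562.06 mg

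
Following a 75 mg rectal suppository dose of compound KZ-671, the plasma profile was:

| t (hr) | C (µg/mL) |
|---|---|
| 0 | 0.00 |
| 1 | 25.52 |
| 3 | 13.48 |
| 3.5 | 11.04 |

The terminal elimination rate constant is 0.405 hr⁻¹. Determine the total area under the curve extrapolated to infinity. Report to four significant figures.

Trapezoidal AUC_0→3.5:
  [0→1]: (0.00+25.52)/2 × 1 = 12.76
  [1→3]: (25.52+13.48)/2 × 2 = 39.0
  [3→3.5]: (13.48+11.04)/2 × 0.5 = 6.13
  Sum = 57.89 µg/mL·hr
Extrapolated tail: C_last / k_e = 11.04 / 0.405 = 27.259
AUC_0→∞ = 57.89 + 27.259 = 85.149 µg/mL·hr

AUC = 85.15 µg/mL·hr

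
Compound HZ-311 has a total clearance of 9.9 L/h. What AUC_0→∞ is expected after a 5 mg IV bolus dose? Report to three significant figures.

AUC = 0.505 mg/L·h

AUC_0→∞ = Dose_iv / CL
        = 5 / 9.9 = 0.505051 mg/L·h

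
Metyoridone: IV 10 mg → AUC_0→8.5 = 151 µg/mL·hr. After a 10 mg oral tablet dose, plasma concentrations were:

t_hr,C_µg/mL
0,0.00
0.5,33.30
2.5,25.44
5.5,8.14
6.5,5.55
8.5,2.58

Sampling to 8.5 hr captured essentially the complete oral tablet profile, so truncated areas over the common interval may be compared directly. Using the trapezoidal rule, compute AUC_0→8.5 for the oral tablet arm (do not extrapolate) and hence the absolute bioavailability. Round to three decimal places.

Trapezoidal AUC_0→8.5 (oral tablet):
  [0→0.5]: (0.00+33.30)/2 × 0.5 = 8.325
  [0.5→2.5]: (33.30+25.44)/2 × 2 = 58.74
  [2.5→5.5]: (25.44+8.14)/2 × 3 = 50.37
  [5.5→6.5]: (8.14+5.55)/2 × 1 = 6.845
  [6.5→8.5]: (5.55+2.58)/2 × 2 = 8.13
  Sum = 132.41 µg/mL·hr
F = (AUC_ev/D_ev)/(AUC_iv/D_iv) = (132.41/10)/(151/10) = 13.241/15.1 = 0.8769

F = 0.877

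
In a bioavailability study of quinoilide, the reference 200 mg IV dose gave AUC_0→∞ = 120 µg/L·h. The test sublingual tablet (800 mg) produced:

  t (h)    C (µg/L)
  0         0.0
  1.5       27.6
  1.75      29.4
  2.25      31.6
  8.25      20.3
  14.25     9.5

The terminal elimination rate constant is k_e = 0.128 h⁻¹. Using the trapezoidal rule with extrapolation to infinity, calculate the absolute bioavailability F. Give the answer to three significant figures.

Trapezoidal AUC_0→14.25 (sublingual tablet):
  [0→1.5]: (0.0+27.6)/2 × 1.5 = 20.7
  [1.5→1.75]: (27.6+29.4)/2 × 0.25 = 7.125
  [1.75→2.25]: (29.4+31.6)/2 × 0.5 = 15.25
  [2.25→8.25]: (31.6+20.3)/2 × 6 = 155.7
  [8.25→14.25]: (20.3+9.5)/2 × 6 = 89.4
  Sum = 288.175 µg/L·h
Tail: C_last/k_e = 9.5/0.128 = 74.219
AUC_0→∞ (sublingual tablet) = 288.175 + 74.219 = 362.394 µg/L·h
F = (AUC_ev/D_ev)/(AUC_iv/D_iv) = (362.394/800)/(120/200) = 0.4529925/0.6 = 0.7550

F = 0.755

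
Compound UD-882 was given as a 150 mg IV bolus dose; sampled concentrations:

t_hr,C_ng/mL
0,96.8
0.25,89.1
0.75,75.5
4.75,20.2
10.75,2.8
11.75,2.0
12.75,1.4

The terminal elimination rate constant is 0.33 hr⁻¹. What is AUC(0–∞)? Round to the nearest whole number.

AUC = 333 ng/mL·hr

Trapezoidal AUC_0→12.75:
  [0→0.25]: (96.8+89.1)/2 × 0.25 = 23.2375
  [0.25→0.75]: (89.1+75.5)/2 × 0.5 = 41.15
  [0.75→4.75]: (75.5+20.2)/2 × 4 = 191.4
  [4.75→10.75]: (20.2+2.8)/2 × 6 = 69.0
  [10.75→11.75]: (2.8+2.0)/2 × 1 = 2.4
  [11.75→12.75]: (2.0+1.4)/2 × 1 = 1.7
  Sum = 328.8875 ng/mL·hr
Extrapolated tail: C_last / k_e = 1.4 / 0.33 = 4.242
AUC_0→∞ = 328.8875 + 4.242 = 333.1295 ng/mL·hr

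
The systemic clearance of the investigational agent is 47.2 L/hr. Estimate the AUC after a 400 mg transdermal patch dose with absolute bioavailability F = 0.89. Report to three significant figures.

AUC = 7.54 mg/L·hr

AUC_0→∞ = F × Dose / CL
        = 0.89 × 400 / 47.2 = 7.54237 mg/L·hr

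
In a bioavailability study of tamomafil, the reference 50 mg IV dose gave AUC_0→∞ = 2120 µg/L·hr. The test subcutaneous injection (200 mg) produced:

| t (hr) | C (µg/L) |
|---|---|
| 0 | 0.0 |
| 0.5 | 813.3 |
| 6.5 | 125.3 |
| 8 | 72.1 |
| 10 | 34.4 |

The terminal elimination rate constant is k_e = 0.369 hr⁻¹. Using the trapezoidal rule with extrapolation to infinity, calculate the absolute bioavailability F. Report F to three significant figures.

F = 0.397

Trapezoidal AUC_0→10 (subcutaneous injection):
  [0→0.5]: (0.0+813.3)/2 × 0.5 = 203.325
  [0.5→6.5]: (813.3+125.3)/2 × 6 = 2815.8
  [6.5→8]: (125.3+72.1)/2 × 1.5 = 148.05
  [8→10]: (72.1+34.4)/2 × 2 = 106.5
  Sum = 3273.675 µg/L·hr
Tail: C_last/k_e = 34.4/0.369 = 93.225
AUC_0→∞ (subcutaneous injection) = 3273.675 + 93.225 = 3366.9 µg/L·hr
F = (AUC_ev/D_ev)/(AUC_iv/D_iv) = (3366.9/200)/(2120/50) = 16.8345/42.4 = 0.3970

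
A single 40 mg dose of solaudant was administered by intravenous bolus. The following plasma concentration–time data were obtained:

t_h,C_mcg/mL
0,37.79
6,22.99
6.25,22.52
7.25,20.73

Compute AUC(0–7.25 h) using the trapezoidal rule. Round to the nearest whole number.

Trapezoidal AUC_0→7.25:
  [0→6]: (37.79+22.99)/2 × 6 = 182.34
  [6→6.25]: (22.99+22.52)/2 × 0.25 = 5.68875
  [6.25→7.25]: (22.52+20.73)/2 × 1 = 21.625
  Sum = 209.65375 mcg/mL·h

AUC = 210 mcg/mL·h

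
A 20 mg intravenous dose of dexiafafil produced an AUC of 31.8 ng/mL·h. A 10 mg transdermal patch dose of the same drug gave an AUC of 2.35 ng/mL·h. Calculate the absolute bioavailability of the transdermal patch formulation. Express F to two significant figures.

F = (AUC_ev / D_ev) / (AUC_iv / D_iv)
  = (2.35/10) / (31.8/20)
  = 0.235 / 1.59 = 0.1478

F = 0.15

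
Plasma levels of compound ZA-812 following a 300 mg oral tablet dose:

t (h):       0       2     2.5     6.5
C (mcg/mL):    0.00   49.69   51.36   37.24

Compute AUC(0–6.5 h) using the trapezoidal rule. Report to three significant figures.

AUC = 252 mcg/mL·h

Trapezoidal AUC_0→6.5:
  [0→2]: (0.00+49.69)/2 × 2 = 49.69
  [2→2.5]: (49.69+51.36)/2 × 0.5 = 25.2625
  [2.5→6.5]: (51.36+37.24)/2 × 4 = 177.2
  Sum = 252.1525 mcg/mL·h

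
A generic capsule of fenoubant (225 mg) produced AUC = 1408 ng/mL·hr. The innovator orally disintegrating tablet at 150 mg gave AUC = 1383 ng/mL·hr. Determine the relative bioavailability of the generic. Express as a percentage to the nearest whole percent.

F_rel = 68%

F_rel = (AUC_test/D_test) / (AUC_ref/D_ref)
      = (1408/225) / (1383/150)
      = 6.25778 / 9.22 = 0.6787 = 67.87%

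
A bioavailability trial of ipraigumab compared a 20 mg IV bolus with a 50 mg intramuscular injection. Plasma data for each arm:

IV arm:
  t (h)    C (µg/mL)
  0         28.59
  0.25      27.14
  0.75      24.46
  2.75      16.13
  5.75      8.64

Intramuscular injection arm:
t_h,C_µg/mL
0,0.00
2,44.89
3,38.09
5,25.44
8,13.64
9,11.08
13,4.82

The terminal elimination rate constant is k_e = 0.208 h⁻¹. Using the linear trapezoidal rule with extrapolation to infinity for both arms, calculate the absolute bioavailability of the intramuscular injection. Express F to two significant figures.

Trapezoidal AUC_0→5.75 (IV):
  [0→0.25]: (28.59+27.14)/2 × 0.25 = 6.96625
  [0.25→0.75]: (27.14+24.46)/2 × 0.5 = 12.9
  [0.75→2.75]: (24.46+16.13)/2 × 2 = 40.59
  [2.75→5.75]: (16.13+8.64)/2 × 3 = 37.155
  Sum = 97.61125 µg/mL·h
IV tail: 8.64/0.208 = 41.538; AUC_iv,0→∞ = 97.61125 + 41.538 = 139.14925 µg/mL·h
Trapezoidal AUC_0→13 (intramuscular injection):
  [0→2]: (0.00+44.89)/2 × 2 = 44.89
  [2→3]: (44.89+38.09)/2 × 1 = 41.49
  [3→5]: (38.09+25.44)/2 × 2 = 63.53
  [5→8]: (25.44+13.64)/2 × 3 = 58.62
  [8→9]: (13.64+11.08)/2 × 1 = 12.36
  [9→13]: (11.08+4.82)/2 × 4 = 31.8
  Sum = 252.69 µg/mL·h
intramuscular injection tail: 4.82/0.208 = 23.173; AUC_ev,0→∞ = 252.69 + 23.173 = 275.863 µg/mL·h
F = (AUC_ev/D_ev)/(AUC_iv/D_iv) = (275.863/50)/(139.14925/20) = 5.51726/6.9574625 = 0.7930

F = 0.79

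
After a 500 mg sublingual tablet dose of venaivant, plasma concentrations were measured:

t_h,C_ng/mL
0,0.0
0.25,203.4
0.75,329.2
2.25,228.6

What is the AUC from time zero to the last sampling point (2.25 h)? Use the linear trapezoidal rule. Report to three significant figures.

AUC = 577 ng/mL·h

Trapezoidal AUC_0→2.25:
  [0→0.25]: (0.0+203.4)/2 × 0.25 = 25.425
  [0.25→0.75]: (203.4+329.2)/2 × 0.5 = 133.15
  [0.75→2.25]: (329.2+228.6)/2 × 1.5 = 418.35
  Sum = 576.925 ng/mL·h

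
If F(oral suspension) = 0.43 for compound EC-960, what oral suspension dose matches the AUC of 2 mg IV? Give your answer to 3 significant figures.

For equal systemic exposure: F × D_ev = D_iv
D_ev = D_iv / F = 2 / 0.43 = 4.65116 mg

D_oral = 4.65 mg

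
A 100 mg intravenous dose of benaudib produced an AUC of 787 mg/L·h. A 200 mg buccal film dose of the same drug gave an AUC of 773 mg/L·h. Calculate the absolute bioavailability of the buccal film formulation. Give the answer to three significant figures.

F = (AUC_ev / D_ev) / (AUC_iv / D_iv)
  = (773/200) / (787/100)
  = 3.865 / 7.87 = 0.4911

F = 0.491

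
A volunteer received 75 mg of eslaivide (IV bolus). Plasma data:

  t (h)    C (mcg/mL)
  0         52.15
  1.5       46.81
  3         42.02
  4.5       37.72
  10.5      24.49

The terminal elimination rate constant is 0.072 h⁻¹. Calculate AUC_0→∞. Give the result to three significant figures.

Trapezoidal AUC_0→10.5:
  [0→1.5]: (52.15+46.81)/2 × 1.5 = 74.22
  [1.5→3]: (46.81+42.02)/2 × 1.5 = 66.6225
  [3→4.5]: (42.02+37.72)/2 × 1.5 = 59.805
  [4.5→10.5]: (37.72+24.49)/2 × 6 = 186.63
  Sum = 387.2775 mcg/mL·h
Extrapolated tail: C_last / k_e = 24.49 / 0.072 = 340.139
AUC_0→∞ = 387.2775 + 340.139 = 727.4165 mcg/mL·h

AUC = 727 mcg/mL·h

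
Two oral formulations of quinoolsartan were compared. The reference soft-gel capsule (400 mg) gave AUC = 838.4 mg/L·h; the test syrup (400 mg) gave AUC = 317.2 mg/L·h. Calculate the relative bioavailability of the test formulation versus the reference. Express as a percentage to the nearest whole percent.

F_rel = (AUC_test/D_test) / (AUC_ref/D_ref)
      = (317.2/400) / (838.4/400)
      = 0.793 / 2.096 = 0.3783 = 37.83%

F_rel = 38%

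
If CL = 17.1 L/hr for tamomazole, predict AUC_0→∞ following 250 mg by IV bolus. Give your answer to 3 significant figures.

AUC_0→∞ = Dose_iv / CL
        = 250 / 17.1 = 14.6199 mg/L·hr

AUC = 14.6 mg/L·hr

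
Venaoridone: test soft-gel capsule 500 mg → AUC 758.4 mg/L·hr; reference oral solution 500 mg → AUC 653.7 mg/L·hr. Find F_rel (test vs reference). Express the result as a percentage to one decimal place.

F_rel = (AUC_test/D_test) / (AUC_ref/D_ref)
      = (758.4/500) / (653.7/500)
      = 1.5168 / 1.3074 = 1.1602 = 116.02%

F_rel = 116.0%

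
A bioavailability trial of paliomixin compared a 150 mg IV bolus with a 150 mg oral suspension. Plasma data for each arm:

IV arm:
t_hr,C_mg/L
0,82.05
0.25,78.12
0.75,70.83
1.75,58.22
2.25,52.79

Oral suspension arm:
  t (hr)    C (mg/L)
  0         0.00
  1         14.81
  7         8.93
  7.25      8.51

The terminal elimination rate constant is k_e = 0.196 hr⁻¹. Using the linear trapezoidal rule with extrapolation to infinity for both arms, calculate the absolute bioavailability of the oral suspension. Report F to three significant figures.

Trapezoidal AUC_0→2.25 (IV):
  [0→0.25]: (82.05+78.12)/2 × 0.25 = 20.02125
  [0.25→0.75]: (78.12+70.83)/2 × 0.5 = 37.2375
  [0.75→1.75]: (70.83+58.22)/2 × 1 = 64.525
  [1.75→2.25]: (58.22+52.79)/2 × 0.5 = 27.7525
  Sum = 149.53625 mg/L·hr
IV tail: 52.79/0.196 = 269.337; AUC_iv,0→∞ = 149.53625 + 269.337 = 418.87325 mg/L·hr
Trapezoidal AUC_0→7.25 (oral suspension):
  [0→1]: (0.00+14.81)/2 × 1 = 7.405
  [1→7]: (14.81+8.93)/2 × 6 = 71.22
  [7→7.25]: (8.93+8.51)/2 × 0.25 = 2.18
  Sum = 80.805 mg/L·hr
oral suspension tail: 8.51/0.196 = 43.418; AUC_ev,0→∞ = 80.805 + 43.418 = 124.223 mg/L·hr
F = (AUC_ev/D_ev)/(AUC_iv/D_iv) = (124.223/150)/(418.87325/150) = 0.828153/2.79249 = 0.2966

F = 0.297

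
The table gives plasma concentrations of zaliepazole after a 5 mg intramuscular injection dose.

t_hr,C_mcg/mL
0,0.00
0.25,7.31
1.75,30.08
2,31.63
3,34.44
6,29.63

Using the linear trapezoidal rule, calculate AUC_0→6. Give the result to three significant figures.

AUC = 166 mcg/mL·hr

Trapezoidal AUC_0→6:
  [0→0.25]: (0.00+7.31)/2 × 0.25 = 0.91375
  [0.25→1.75]: (7.31+30.08)/2 × 1.5 = 28.0425
  [1.75→2]: (30.08+31.63)/2 × 0.25 = 7.71375
  [2→3]: (31.63+34.44)/2 × 1 = 33.035
  [3→6]: (34.44+29.63)/2 × 3 = 96.105
  Sum = 165.81 mcg/mL·hr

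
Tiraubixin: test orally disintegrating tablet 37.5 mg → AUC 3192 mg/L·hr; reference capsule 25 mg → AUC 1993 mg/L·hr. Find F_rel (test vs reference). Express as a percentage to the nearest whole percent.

F_rel = 107%

F_rel = (AUC_test/D_test) / (AUC_ref/D_ref)
      = (3192/37.5) / (1993/25)
      = 85.12 / 79.72 = 1.0677 = 106.77%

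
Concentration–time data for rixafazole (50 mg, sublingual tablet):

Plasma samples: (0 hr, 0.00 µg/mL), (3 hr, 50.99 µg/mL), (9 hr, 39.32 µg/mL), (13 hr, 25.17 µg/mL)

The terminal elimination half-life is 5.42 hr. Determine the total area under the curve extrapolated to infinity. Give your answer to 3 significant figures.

AUC = 673 µg/mL·hr

Trapezoidal AUC_0→13:
  [0→3]: (0.00+50.99)/2 × 3 = 76.485
  [3→9]: (50.99+39.32)/2 × 6 = 270.93
  [9→13]: (39.32+25.17)/2 × 4 = 128.98
  Sum = 476.395 µg/mL·hr
k_e = ln2 / t½ = 0.693147 / 5.42 = 0.1279 hr^-1
Extrapolated tail: C_last / k_e = 25.17 / 0.1279 = 196.794
AUC_0→∞ = 476.395 + 196.794 = 673.189 µg/mL·hr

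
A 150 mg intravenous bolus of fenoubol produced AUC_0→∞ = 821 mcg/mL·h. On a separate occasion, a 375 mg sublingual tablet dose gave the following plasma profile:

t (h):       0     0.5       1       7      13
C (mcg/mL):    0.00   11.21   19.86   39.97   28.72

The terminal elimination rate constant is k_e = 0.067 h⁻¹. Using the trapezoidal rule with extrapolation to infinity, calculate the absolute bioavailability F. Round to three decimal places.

Trapezoidal AUC_0→13 (sublingual tablet):
  [0→0.5]: (0.00+11.21)/2 × 0.5 = 2.8025
  [0.5→1]: (11.21+19.86)/2 × 0.5 = 7.7675
  [1→7]: (19.86+39.97)/2 × 6 = 179.49
  [7→13]: (39.97+28.72)/2 × 6 = 206.07
  Sum = 396.13 mcg/mL·h
Tail: C_last/k_e = 28.72/0.067 = 428.657
AUC_0→∞ (sublingual tablet) = 396.13 + 428.657 = 824.787 mcg/mL·h
F = (AUC_ev/D_ev)/(AUC_iv/D_iv) = (824.787/375)/(821/150) = 2.199432/5.47333 = 0.4018

F = 0.402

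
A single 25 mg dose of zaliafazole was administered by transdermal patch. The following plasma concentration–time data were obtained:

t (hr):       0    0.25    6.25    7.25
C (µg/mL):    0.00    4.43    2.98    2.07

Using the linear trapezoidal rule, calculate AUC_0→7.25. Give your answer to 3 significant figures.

AUC = 25.3 µg/mL·hr

Trapezoidal AUC_0→7.25:
  [0→0.25]: (0.00+4.43)/2 × 0.25 = 0.55375
  [0.25→6.25]: (4.43+2.98)/2 × 6 = 22.23
  [6.25→7.25]: (2.98+2.07)/2 × 1 = 2.525
  Sum = 25.30875 µg/mL·hr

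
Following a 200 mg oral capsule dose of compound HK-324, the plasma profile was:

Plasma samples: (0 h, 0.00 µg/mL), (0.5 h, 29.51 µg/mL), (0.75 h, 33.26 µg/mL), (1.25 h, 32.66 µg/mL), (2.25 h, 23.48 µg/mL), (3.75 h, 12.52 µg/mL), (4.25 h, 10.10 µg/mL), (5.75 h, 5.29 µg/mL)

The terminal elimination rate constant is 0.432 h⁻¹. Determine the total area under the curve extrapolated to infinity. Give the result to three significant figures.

AUC = 116 µg/mL·h

Trapezoidal AUC_0→5.75:
  [0→0.5]: (0.00+29.51)/2 × 0.5 = 7.3775
  [0.5→0.75]: (29.51+33.26)/2 × 0.25 = 7.84625
  [0.75→1.25]: (33.26+32.66)/2 × 0.5 = 16.48
  [1.25→2.25]: (32.66+23.48)/2 × 1 = 28.07
  [2.25→3.75]: (23.48+12.52)/2 × 1.5 = 27.0
  [3.75→4.25]: (12.52+10.10)/2 × 0.5 = 5.655
  [4.25→5.75]: (10.10+5.29)/2 × 1.5 = 11.5425
  Sum = 103.97125 µg/mL·h
Extrapolated tail: C_last / k_e = 5.29 / 0.432 = 12.245
AUC_0→∞ = 103.97125 + 12.245 = 116.21625 µg/mL·h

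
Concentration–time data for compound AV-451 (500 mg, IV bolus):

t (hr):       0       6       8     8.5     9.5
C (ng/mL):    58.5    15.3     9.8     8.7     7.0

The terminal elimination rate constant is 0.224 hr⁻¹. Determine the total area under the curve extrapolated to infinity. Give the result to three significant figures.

Trapezoidal AUC_0→9.5:
  [0→6]: (58.5+15.3)/2 × 6 = 221.4
  [6→8]: (15.3+9.8)/2 × 2 = 25.1
  [8→8.5]: (9.8+8.7)/2 × 0.5 = 4.625
  [8.5→9.5]: (8.7+7.0)/2 × 1 = 7.85
  Sum = 258.975 ng/mL·hr
Extrapolated tail: C_last / k_e = 7.0 / 0.224 = 31.250
AUC_0→∞ = 258.975 + 31.250 = 290.225 ng/mL·hr

AUC = 290 ng/mL·hr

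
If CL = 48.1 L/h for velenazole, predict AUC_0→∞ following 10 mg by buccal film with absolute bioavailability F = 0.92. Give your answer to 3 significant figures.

AUC = 0.191 mg/L·h

AUC_0→∞ = F × Dose / CL
        = 0.92 × 10 / 48.1 = 0.191268 mg/L·h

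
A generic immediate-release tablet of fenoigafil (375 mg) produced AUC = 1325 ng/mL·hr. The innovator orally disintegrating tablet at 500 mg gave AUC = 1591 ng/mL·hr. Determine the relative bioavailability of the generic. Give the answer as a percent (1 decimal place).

F_rel = (AUC_test/D_test) / (AUC_ref/D_ref)
      = (1325/375) / (1591/500)
      = 3.53333 / 3.182 = 1.1104 = 111.04%

F_rel = 111.0%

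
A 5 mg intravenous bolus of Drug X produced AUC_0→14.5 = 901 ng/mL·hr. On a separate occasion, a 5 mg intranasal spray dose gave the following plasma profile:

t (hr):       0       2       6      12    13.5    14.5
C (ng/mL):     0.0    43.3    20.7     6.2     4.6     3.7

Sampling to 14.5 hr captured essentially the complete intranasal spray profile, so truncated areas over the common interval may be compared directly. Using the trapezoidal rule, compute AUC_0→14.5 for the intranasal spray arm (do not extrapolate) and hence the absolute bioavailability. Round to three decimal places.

F = 0.293

Trapezoidal AUC_0→14.5 (intranasal spray):
  [0→2]: (0.0+43.3)/2 × 2 = 43.3
  [2→6]: (43.3+20.7)/2 × 4 = 128.0
  [6→12]: (20.7+6.2)/2 × 6 = 80.7
  [12→13.5]: (6.2+4.6)/2 × 1.5 = 8.1
  [13.5→14.5]: (4.6+3.7)/2 × 1 = 4.15
  Sum = 264.25 ng/mL·hr
F = (AUC_ev/D_ev)/(AUC_iv/D_iv) = (264.25/5)/(901/5) = 52.85/180.2 = 0.2933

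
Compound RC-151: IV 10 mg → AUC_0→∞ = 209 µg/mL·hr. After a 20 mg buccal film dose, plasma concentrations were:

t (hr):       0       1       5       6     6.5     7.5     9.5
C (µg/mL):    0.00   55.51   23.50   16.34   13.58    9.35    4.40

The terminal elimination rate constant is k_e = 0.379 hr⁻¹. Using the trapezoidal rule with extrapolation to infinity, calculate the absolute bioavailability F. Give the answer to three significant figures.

Trapezoidal AUC_0→9.5 (buccal film):
  [0→1]: (0.00+55.51)/2 × 1 = 27.755
  [1→5]: (55.51+23.50)/2 × 4 = 158.02
  [5→6]: (23.50+16.34)/2 × 1 = 19.92
  [6→6.5]: (16.34+13.58)/2 × 0.5 = 7.48
  [6.5→7.5]: (13.58+9.35)/2 × 1 = 11.465
  [7.5→9.5]: (9.35+4.40)/2 × 2 = 13.75
  Sum = 238.39 µg/mL·hr
Tail: C_last/k_e = 4.40/0.379 = 11.609
AUC_0→∞ (buccal film) = 238.39 + 11.609 = 249.999 µg/mL·hr
F = (AUC_ev/D_ev)/(AUC_iv/D_iv) = (249.999/20)/(209/10) = 12.49995/20.9 = 0.5981

F = 0.598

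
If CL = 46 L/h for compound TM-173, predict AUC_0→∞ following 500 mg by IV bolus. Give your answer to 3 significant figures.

AUC_0→∞ = Dose_iv / CL
        = 500 / 46 = 10.8696 mg/L·h

AUC = 10.9 mg/L·h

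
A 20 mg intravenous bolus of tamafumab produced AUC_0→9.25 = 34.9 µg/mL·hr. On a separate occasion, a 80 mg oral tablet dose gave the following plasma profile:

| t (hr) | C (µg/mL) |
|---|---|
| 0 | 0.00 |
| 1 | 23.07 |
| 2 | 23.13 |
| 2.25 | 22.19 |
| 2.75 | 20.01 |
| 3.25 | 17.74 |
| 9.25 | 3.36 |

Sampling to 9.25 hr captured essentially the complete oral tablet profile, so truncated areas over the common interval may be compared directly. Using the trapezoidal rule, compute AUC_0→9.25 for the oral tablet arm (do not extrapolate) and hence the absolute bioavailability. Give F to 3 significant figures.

F = 0.885

Trapezoidal AUC_0→9.25 (oral tablet):
  [0→1]: (0.00+23.07)/2 × 1 = 11.535
  [1→2]: (23.07+23.13)/2 × 1 = 23.1
  [2→2.25]: (23.13+22.19)/2 × 0.25 = 5.665
  [2.25→2.75]: (22.19+20.01)/2 × 0.5 = 10.55
  [2.75→3.25]: (20.01+17.74)/2 × 0.5 = 9.4375
  [3.25→9.25]: (17.74+3.36)/2 × 6 = 63.3
  Sum = 123.5875 µg/mL·hr
F = (AUC_ev/D_ev)/(AUC_iv/D_iv) = (123.5875/80)/(34.9/20) = 1.54484/1.745 = 0.8853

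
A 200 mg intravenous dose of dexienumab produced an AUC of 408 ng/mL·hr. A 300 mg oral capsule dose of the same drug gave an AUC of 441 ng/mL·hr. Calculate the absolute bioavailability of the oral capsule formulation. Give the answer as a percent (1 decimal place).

F = 72.1%

F = (AUC_ev / D_ev) / (AUC_iv / D_iv)
  = (441/300) / (408/200)
  = 1.47 / 2.04 = 0.7206
  = 72.06%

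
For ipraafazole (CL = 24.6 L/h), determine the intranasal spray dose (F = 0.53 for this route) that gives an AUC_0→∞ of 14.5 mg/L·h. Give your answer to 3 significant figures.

Dose = CL × AUC_0→∞ / F
     = 24.6 × 14.5 / 0.53 = 673.019 mg

Dose = 673 mg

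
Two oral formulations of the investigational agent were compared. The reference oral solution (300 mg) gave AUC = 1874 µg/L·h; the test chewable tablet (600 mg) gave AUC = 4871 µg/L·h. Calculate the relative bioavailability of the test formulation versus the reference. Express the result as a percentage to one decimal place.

F_rel = 130.0%

F_rel = (AUC_test/D_test) / (AUC_ref/D_ref)
      = (4871/600) / (1874/300)
      = 8.11833 / 6.24667 = 1.2996 = 129.96%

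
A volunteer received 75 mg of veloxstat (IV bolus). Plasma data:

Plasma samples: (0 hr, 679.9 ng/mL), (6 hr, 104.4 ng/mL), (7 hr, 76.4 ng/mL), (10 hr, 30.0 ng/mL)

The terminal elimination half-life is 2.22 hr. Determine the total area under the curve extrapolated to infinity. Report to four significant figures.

Trapezoidal AUC_0→10:
  [0→6]: (679.9+104.4)/2 × 6 = 2352.9
  [6→7]: (104.4+76.4)/2 × 1 = 90.4
  [7→10]: (76.4+30.0)/2 × 3 = 159.6
  Sum = 2602.9 ng/mL·hr
k_e = ln2 / t½ = 0.693147 / 2.22 = 0.3122 hr^-1
Extrapolated tail: C_last / k_e = 30.0 / 0.3122 = 96.092
AUC_0→∞ = 2602.9 + 96.092 = 2698.992 ng/mL·hr

AUC = 2699 ng/mL·hr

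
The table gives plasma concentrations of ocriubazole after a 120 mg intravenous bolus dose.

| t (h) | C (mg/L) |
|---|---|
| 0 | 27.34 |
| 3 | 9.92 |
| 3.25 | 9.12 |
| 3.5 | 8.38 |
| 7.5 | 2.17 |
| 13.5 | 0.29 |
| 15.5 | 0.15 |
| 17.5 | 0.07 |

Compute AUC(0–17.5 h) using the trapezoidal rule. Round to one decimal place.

Trapezoidal AUC_0→17.5:
  [0→3]: (27.34+9.92)/2 × 3 = 55.89
  [3→3.25]: (9.92+9.12)/2 × 0.25 = 2.38
  [3.25→3.5]: (9.12+8.38)/2 × 0.25 = 2.1875
  [3.5→7.5]: (8.38+2.17)/2 × 4 = 21.1
  [7.5→13.5]: (2.17+0.29)/2 × 6 = 7.38
  [13.5→15.5]: (0.29+0.15)/2 × 2 = 0.44
  [15.5→17.5]: (0.15+0.07)/2 × 2 = 0.22
  Sum = 89.5975 mg/L·h

AUC = 89.6 mg/L·h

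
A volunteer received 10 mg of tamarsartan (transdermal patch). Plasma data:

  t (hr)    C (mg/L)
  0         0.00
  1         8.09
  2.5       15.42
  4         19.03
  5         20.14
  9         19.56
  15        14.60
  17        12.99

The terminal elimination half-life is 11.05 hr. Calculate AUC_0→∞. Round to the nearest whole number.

AUC = 484 mg/L·hr

Trapezoidal AUC_0→17:
  [0→1]: (0.00+8.09)/2 × 1 = 4.045
  [1→2.5]: (8.09+15.42)/2 × 1.5 = 17.6325
  [2.5→4]: (15.42+19.03)/2 × 1.5 = 25.8375
  [4→5]: (19.03+20.14)/2 × 1 = 19.585
  [5→9]: (20.14+19.56)/2 × 4 = 79.4
  [9→15]: (19.56+14.60)/2 × 6 = 102.48
  [15→17]: (14.60+12.99)/2 × 2 = 27.59
  Sum = 276.57 mg/L·hr
k_e = ln2 / t½ = 0.693147 / 11.05 = 0.0627 hr^-1
Extrapolated tail: C_last / k_e = 12.99 / 0.0627 = 207.177
AUC_0→∞ = 276.57 + 207.177 = 483.747 mg/L·hr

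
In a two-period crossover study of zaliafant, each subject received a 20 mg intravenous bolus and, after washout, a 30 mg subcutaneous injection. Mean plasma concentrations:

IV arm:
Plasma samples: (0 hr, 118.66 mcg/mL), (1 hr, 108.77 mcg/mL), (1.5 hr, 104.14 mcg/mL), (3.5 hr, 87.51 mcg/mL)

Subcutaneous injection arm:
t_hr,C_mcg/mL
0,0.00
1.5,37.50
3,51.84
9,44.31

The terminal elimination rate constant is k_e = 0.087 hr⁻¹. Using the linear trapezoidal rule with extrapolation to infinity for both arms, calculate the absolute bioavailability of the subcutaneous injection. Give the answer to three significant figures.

F = 0.436

Trapezoidal AUC_0→3.5 (IV):
  [0→1]: (118.66+108.77)/2 × 1 = 113.715
  [1→1.5]: (108.77+104.14)/2 × 0.5 = 53.2275
  [1.5→3.5]: (104.14+87.51)/2 × 2 = 191.65
  Sum = 358.5925 mcg/mL·hr
IV tail: 87.51/0.087 = 1005.862; AUC_iv,0→∞ = 358.5925 + 1005.862 = 1364.4545 mcg/mL·hr
Trapezoidal AUC_0→9 (subcutaneous injection):
  [0→1.5]: (0.00+37.50)/2 × 1.5 = 28.125
  [1.5→3]: (37.50+51.84)/2 × 1.5 = 67.005
  [3→9]: (51.84+44.31)/2 × 6 = 288.45
  Sum = 383.58 mcg/mL·hr
subcutaneous injection tail: 44.31/0.087 = 509.310; AUC_ev,0→∞ = 383.58 + 509.310 = 892.89 mcg/mL·hr
F = (AUC_ev/D_ev)/(AUC_iv/D_iv) = (892.89/30)/(1364.4545/20) = 29.763/68.222725 = 0.4363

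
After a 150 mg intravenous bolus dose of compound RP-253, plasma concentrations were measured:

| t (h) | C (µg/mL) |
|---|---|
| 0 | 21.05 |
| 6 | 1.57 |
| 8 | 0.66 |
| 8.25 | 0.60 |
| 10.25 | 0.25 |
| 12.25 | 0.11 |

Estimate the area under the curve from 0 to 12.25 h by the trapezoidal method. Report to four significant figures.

AUC = 71.46 µg/mL·h

Trapezoidal AUC_0→12.25:
  [0→6]: (21.05+1.57)/2 × 6 = 67.86
  [6→8]: (1.57+0.66)/2 × 2 = 2.23
  [8→8.25]: (0.66+0.60)/2 × 0.25 = 0.1575
  [8.25→10.25]: (0.60+0.25)/2 × 2 = 0.85
  [10.25→12.25]: (0.25+0.11)/2 × 2 = 0.36
  Sum = 71.4575 µg/mL·h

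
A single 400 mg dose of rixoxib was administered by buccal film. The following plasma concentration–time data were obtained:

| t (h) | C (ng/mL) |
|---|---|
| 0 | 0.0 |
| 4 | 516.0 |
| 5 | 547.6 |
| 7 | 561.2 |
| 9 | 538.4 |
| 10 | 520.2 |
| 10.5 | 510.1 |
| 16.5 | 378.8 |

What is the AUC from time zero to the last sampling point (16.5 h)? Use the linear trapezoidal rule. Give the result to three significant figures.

AUC = 7230 ng/mL·h

Trapezoidal AUC_0→16.5:
  [0→4]: (0.0+516.0)/2 × 4 = 1032.0
  [4→5]: (516.0+547.6)/2 × 1 = 531.8
  [5→7]: (547.6+561.2)/2 × 2 = 1108.8
  [7→9]: (561.2+538.4)/2 × 2 = 1099.6
  [9→10]: (538.4+520.2)/2 × 1 = 529.3
  [10→10.5]: (520.2+510.1)/2 × 0.5 = 257.575
  [10.5→16.5]: (510.1+378.8)/2 × 6 = 2666.7
  Sum = 7225.775 ng/mL·h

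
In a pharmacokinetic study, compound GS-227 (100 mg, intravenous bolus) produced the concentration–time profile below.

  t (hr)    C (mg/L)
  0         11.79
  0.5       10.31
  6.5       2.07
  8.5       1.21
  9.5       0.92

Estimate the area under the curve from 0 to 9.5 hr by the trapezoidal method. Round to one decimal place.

Trapezoidal AUC_0→9.5:
  [0→0.5]: (11.79+10.31)/2 × 0.5 = 5.525
  [0.5→6.5]: (10.31+2.07)/2 × 6 = 37.14
  [6.5→8.5]: (2.07+1.21)/2 × 2 = 3.28
  [8.5→9.5]: (1.21+0.92)/2 × 1 = 1.065
  Sum = 47.01 mg/L·hr

AUC = 47.0 mg/L·hr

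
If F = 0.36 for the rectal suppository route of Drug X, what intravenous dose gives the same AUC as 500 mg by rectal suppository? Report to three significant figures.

D_iv = 180 mg

Systemic exposure from an extravascular dose = F × D_ev, so the equivalent IV dose is F × D_ev.
D_iv = F × D_ev = 0.36 × 500 = 180 mg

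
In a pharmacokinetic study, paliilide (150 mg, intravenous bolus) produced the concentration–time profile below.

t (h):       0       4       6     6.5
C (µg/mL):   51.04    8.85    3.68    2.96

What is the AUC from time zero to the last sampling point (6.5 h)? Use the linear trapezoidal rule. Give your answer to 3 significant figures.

AUC = 134 µg/mL·h

Trapezoidal AUC_0→6.5:
  [0→4]: (51.04+8.85)/2 × 4 = 119.78
  [4→6]: (8.85+3.68)/2 × 2 = 12.53
  [6→6.5]: (3.68+2.96)/2 × 0.5 = 1.66
  Sum = 133.97 µg/mL·h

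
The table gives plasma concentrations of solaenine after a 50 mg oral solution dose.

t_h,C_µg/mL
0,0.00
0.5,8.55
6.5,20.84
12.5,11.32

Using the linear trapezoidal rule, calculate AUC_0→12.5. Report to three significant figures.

Trapezoidal AUC_0→12.5:
  [0→0.5]: (0.00+8.55)/2 × 0.5 = 2.1375
  [0.5→6.5]: (8.55+20.84)/2 × 6 = 88.17
  [6.5→12.5]: (20.84+11.32)/2 × 6 = 96.48
  Sum = 186.7875 µg/mL·h

AUC = 187 µg/mL·h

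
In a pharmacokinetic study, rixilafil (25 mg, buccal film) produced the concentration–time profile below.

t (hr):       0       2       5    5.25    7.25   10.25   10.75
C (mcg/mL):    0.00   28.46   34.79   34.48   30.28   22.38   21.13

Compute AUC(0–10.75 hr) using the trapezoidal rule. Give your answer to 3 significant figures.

AUC = 287 mcg/mL·hr

Trapezoidal AUC_0→10.75:
  [0→2]: (0.00+28.46)/2 × 2 = 28.46
  [2→5]: (28.46+34.79)/2 × 3 = 94.875
  [5→5.25]: (34.79+34.48)/2 × 0.25 = 8.65875
  [5.25→7.25]: (34.48+30.28)/2 × 2 = 64.76
  [7.25→10.25]: (30.28+22.38)/2 × 3 = 78.99
  [10.25→10.75]: (22.38+21.13)/2 × 0.5 = 10.8775
  Sum = 286.62125 mcg/mL·hr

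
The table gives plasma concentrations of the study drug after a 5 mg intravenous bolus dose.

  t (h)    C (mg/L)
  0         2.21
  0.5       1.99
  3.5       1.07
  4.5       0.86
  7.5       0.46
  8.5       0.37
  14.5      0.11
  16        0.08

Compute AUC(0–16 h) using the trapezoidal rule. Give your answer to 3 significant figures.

AUC = 10.6 mg/L·h

Trapezoidal AUC_0→16:
  [0→0.5]: (2.21+1.99)/2 × 0.5 = 1.05
  [0.5→3.5]: (1.99+1.07)/2 × 3 = 4.59
  [3.5→4.5]: (1.07+0.86)/2 × 1 = 0.965
  [4.5→7.5]: (0.86+0.46)/2 × 3 = 1.98
  [7.5→8.5]: (0.46+0.37)/2 × 1 = 0.415
  [8.5→14.5]: (0.37+0.11)/2 × 6 = 1.44
  [14.5→16]: (0.11+0.08)/2 × 1.5 = 0.1425
  Sum = 10.5825 mg/L·h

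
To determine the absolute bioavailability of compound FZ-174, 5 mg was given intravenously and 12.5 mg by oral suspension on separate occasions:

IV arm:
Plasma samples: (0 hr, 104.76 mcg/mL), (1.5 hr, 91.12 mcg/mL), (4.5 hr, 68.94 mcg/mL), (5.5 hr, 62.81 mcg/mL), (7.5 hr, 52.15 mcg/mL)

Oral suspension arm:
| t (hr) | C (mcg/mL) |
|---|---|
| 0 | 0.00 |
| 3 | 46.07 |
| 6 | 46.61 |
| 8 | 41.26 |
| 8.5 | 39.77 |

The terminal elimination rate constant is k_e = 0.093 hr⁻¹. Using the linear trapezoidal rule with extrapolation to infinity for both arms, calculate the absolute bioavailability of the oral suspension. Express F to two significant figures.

Trapezoidal AUC_0→7.5 (IV):
  [0→1.5]: (104.76+91.12)/2 × 1.5 = 146.91
  [1.5→4.5]: (91.12+68.94)/2 × 3 = 240.09
  [4.5→5.5]: (68.94+62.81)/2 × 1 = 65.875
  [5.5→7.5]: (62.81+52.15)/2 × 2 = 114.96
  Sum = 567.835 mcg/mL·hr
IV tail: 52.15/0.093 = 560.753; AUC_iv,0→∞ = 567.835 + 560.753 = 1128.588 mcg/mL·hr
Trapezoidal AUC_0→8.5 (oral suspension):
  [0→3]: (0.00+46.07)/2 × 3 = 69.105
  [3→6]: (46.07+46.61)/2 × 3 = 139.02
  [6→8]: (46.61+41.26)/2 × 2 = 87.87
  [8→8.5]: (41.26+39.77)/2 × 0.5 = 20.2575
  Sum = 316.2525 mcg/mL·hr
oral suspension tail: 39.77/0.093 = 427.634; AUC_ev,0→∞ = 316.2525 + 427.634 = 743.8865 mcg/mL·hr
F = (AUC_ev/D_ev)/(AUC_iv/D_iv) = (743.8865/12.5)/(1128.588/5) = 59.51092/225.7176 = 0.2637

F = 0.26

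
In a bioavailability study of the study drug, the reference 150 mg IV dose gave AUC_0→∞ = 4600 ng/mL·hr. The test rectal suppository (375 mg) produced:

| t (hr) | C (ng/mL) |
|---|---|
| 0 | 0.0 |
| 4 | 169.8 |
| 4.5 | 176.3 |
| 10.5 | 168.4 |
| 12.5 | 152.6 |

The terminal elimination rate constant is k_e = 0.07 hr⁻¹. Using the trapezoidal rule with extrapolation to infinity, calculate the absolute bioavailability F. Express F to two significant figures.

F = 0.34

Trapezoidal AUC_0→12.5 (rectal suppository):
  [0→4]: (0.0+169.8)/2 × 4 = 339.6
  [4→4.5]: (169.8+176.3)/2 × 0.5 = 86.525
  [4.5→10.5]: (176.3+168.4)/2 × 6 = 1034.1
  [10.5→12.5]: (168.4+152.6)/2 × 2 = 321.0
  Sum = 1781.225 ng/mL·hr
Tail: C_last/k_e = 152.6/0.07 = 2180.000
AUC_0→∞ (rectal suppository) = 1781.225 + 2180.000 = 3961.225 ng/mL·hr
F = (AUC_ev/D_ev)/(AUC_iv/D_iv) = (3961.225/375)/(4600/150) = 10.5633/30.6667 = 0.3445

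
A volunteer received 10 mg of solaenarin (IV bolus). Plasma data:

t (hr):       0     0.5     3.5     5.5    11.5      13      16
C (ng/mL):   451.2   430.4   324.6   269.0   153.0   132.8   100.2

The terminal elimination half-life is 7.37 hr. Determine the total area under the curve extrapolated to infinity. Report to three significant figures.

AUC = 4840 ng/mL·hr

Trapezoidal AUC_0→16:
  [0→0.5]: (451.2+430.4)/2 × 0.5 = 220.4
  [0.5→3.5]: (430.4+324.6)/2 × 3 = 1132.5
  [3.5→5.5]: (324.6+269.0)/2 × 2 = 593.6
  [5.5→11.5]: (269.0+153.0)/2 × 6 = 1266.0
  [11.5→13]: (153.0+132.8)/2 × 1.5 = 214.35
  [13→16]: (132.8+100.2)/2 × 3 = 349.5
  Sum = 3776.35 ng/mL·hr
k_e = ln2 / t½ = 0.693147 / 7.37 = 0.0940 hr^-1
Extrapolated tail: C_last / k_e = 100.2 / 0.094 = 1065.957
AUC_0→∞ = 3776.35 + 1065.957 = 4842.307 ng/mL·hr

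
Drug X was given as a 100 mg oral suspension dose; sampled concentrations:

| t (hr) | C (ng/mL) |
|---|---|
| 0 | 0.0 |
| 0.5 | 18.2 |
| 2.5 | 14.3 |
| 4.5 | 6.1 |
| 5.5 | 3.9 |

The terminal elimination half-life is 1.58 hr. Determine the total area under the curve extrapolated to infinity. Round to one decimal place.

Trapezoidal AUC_0→5.5:
  [0→0.5]: (0.0+18.2)/2 × 0.5 = 4.55
  [0.5→2.5]: (18.2+14.3)/2 × 2 = 32.5
  [2.5→4.5]: (14.3+6.1)/2 × 2 = 20.4
  [4.5→5.5]: (6.1+3.9)/2 × 1 = 5.0
  Sum = 62.45 ng/mL·hr
k_e = ln2 / t½ = 0.693147 / 1.58 = 0.4387 hr^-1
Extrapolated tail: C_last / k_e = 3.9 / 0.4387 = 8.890
AUC_0→∞ = 62.45 + 8.890 = 71.34 ng/mL·hr

AUC = 71.3 ng/mL·hr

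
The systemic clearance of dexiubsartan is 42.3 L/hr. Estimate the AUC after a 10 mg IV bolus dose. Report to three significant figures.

AUC = 0.236 mg/L·hr

AUC_0→∞ = Dose_iv / CL
        = 10 / 42.3 = 0.236407 mg/L·hr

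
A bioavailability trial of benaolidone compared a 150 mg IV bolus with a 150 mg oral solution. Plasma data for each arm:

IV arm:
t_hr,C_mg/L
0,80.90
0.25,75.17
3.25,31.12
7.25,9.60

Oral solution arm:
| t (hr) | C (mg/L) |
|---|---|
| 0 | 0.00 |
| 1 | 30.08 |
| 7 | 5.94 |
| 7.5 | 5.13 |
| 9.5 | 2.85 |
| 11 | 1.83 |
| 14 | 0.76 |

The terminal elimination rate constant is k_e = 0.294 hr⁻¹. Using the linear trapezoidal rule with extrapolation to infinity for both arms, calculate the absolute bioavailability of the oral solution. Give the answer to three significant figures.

F = 0.491

Trapezoidal AUC_0→7.25 (IV):
  [0→0.25]: (80.90+75.17)/2 × 0.25 = 19.50875
  [0.25→3.25]: (75.17+31.12)/2 × 3 = 159.435
  [3.25→7.25]: (31.12+9.60)/2 × 4 = 81.44
  Sum = 260.38375 mg/L·hr
IV tail: 9.60/0.294 = 32.653; AUC_iv,0→∞ = 260.38375 + 32.653 = 293.03675 mg/L·hr
Trapezoidal AUC_0→14 (oral solution):
  [0→1]: (0.00+30.08)/2 × 1 = 15.04
  [1→7]: (30.08+5.94)/2 × 6 = 108.06
  [7→7.5]: (5.94+5.13)/2 × 0.5 = 2.7675
  [7.5→9.5]: (5.13+2.85)/2 × 2 = 7.98
  [9.5→11]: (2.85+1.83)/2 × 1.5 = 3.51
  [11→14]: (1.83+0.76)/2 × 3 = 3.885
  Sum = 141.2425 mg/L·hr
oral solution tail: 0.76/0.294 = 2.585; AUC_ev,0→∞ = 141.2425 + 2.585 = 143.8275 mg/L·hr
F = (AUC_ev/D_ev)/(AUC_iv/D_iv) = (143.8275/150)/(293.03675/150) = 0.95885/1.95358 = 0.4908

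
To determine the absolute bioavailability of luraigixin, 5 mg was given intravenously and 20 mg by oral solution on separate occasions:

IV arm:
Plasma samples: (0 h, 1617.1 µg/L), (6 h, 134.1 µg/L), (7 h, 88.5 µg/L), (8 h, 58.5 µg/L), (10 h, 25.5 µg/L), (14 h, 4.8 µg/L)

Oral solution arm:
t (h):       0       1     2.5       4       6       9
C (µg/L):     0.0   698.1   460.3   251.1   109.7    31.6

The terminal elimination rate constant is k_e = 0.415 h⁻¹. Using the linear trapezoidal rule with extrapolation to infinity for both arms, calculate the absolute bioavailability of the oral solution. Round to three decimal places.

F = 0.107

Trapezoidal AUC_0→14 (IV):
  [0→6]: (1617.1+134.1)/2 × 6 = 5253.6
  [6→7]: (134.1+88.5)/2 × 1 = 111.3
  [7→8]: (88.5+58.5)/2 × 1 = 73.5
  [8→10]: (58.5+25.5)/2 × 2 = 84.0
  [10→14]: (25.5+4.8)/2 × 4 = 60.6
  Sum = 5583.0 µg/L·h
IV tail: 4.8/0.415 = 11.566; AUC_iv,0→∞ = 5583.0 + 11.566 = 5594.566 µg/L·h
Trapezoidal AUC_0→9 (oral solution):
  [0→1]: (0.0+698.1)/2 × 1 = 349.05
  [1→2.5]: (698.1+460.3)/2 × 1.5 = 868.8
  [2.5→4]: (460.3+251.1)/2 × 1.5 = 533.55
  [4→6]: (251.1+109.7)/2 × 2 = 360.8
  [6→9]: (109.7+31.6)/2 × 3 = 211.95
  Sum = 2324.15 µg/L·h
oral solution tail: 31.6/0.415 = 76.145; AUC_ev,0→∞ = 2324.15 + 76.145 = 2400.295 µg/L·h
F = (AUC_ev/D_ev)/(AUC_iv/D_iv) = (2400.295/20)/(5594.566/5) = 120.01475/1118.9132 = 0.1073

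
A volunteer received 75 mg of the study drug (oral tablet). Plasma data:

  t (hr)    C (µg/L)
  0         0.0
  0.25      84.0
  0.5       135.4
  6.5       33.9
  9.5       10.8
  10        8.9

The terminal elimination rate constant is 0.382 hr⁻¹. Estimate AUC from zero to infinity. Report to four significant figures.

Trapezoidal AUC_0→10:
  [0→0.25]: (0.0+84.0)/2 × 0.25 = 10.5
  [0.25→0.5]: (84.0+135.4)/2 × 0.25 = 27.425
  [0.5→6.5]: (135.4+33.9)/2 × 6 = 507.9
  [6.5→9.5]: (33.9+10.8)/2 × 3 = 67.05
  [9.5→10]: (10.8+8.9)/2 × 0.5 = 4.925
  Sum = 617.8 µg/L·hr
Extrapolated tail: C_last / k_e = 8.9 / 0.382 = 23.298
AUC_0→∞ = 617.8 + 23.298 = 641.098 µg/L·hr

AUC = 641.1 µg/L·hr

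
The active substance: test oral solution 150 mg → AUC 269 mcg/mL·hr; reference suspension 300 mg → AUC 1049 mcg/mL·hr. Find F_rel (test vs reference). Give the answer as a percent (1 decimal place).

F_rel = (AUC_test/D_test) / (AUC_ref/D_ref)
      = (269/150) / (1049/300)
      = 1.79333 / 3.49667 = 0.5129 = 51.29%

F_rel = 51.3%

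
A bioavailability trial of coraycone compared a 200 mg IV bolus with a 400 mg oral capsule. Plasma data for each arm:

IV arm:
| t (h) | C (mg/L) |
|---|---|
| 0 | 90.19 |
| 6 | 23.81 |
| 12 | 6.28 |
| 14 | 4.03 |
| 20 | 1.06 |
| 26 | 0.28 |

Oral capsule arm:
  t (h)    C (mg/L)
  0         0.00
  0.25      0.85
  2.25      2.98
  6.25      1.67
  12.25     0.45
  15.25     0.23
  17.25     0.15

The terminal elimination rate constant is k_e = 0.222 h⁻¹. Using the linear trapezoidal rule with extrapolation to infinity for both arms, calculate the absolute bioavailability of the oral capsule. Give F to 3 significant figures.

F = 0.0234

Trapezoidal AUC_0→26 (IV):
  [0→6]: (90.19+23.81)/2 × 6 = 342.0
  [6→12]: (23.81+6.28)/2 × 6 = 90.27
  [12→14]: (6.28+4.03)/2 × 2 = 10.31
  [14→20]: (4.03+1.06)/2 × 6 = 15.27
  [20→26]: (1.06+0.28)/2 × 6 = 4.02
  Sum = 461.87 mg/L·h
IV tail: 0.28/0.222 = 1.261; AUC_iv,0→∞ = 461.87 + 1.261 = 463.131 mg/L·h
Trapezoidal AUC_0→17.25 (oral capsule):
  [0→0.25]: (0.00+0.85)/2 × 0.25 = 0.10625
  [0.25→2.25]: (0.85+2.98)/2 × 2 = 3.83
  [2.25→6.25]: (2.98+1.67)/2 × 4 = 9.3
  [6.25→12.25]: (1.67+0.45)/2 × 6 = 6.36
  [12.25→15.25]: (0.45+0.23)/2 × 3 = 1.02
  [15.25→17.25]: (0.23+0.15)/2 × 2 = 0.38
  Sum = 20.99625 mg/L·h
oral capsule tail: 0.15/0.222 = 0.676; AUC_ev,0→∞ = 20.99625 + 0.676 = 21.67225 mg/L·h
F = (AUC_ev/D_ev)/(AUC_iv/D_iv) = (21.67225/400)/(463.131/200) = 0.054180625/2.315655 = 0.0234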